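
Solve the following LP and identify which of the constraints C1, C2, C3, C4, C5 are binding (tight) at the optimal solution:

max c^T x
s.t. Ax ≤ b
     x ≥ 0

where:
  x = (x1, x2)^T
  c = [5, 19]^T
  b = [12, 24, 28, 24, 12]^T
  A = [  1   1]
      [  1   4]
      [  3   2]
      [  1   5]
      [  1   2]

At x1 = 4, x2 = 4, compute slack b - a·x for each constraint:
  C1: 12 − 8 = 4  (slack)
  C2: 24 − 20 = 4  (slack)
  C3: 28 − 20 = 8  (slack)
  C4: 24 − 24 = 0  (binding)
  C5: 12 − 12 = 0  (binding)

Optimal: x1 = 4, x2 = 4
Binding: C4, C5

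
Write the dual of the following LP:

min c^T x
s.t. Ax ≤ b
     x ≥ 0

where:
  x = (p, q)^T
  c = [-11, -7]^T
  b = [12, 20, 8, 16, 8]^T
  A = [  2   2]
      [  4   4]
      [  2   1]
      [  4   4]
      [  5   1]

Primal min cᵀx s.t. Ax ≤ b, x ≥ 0  →  Dual max −bᵀy s.t. Aᵀy ≥ −c, y ≥ 0.

Maximize: z = -12y1 - 20y2 - 8y3 - 16y4 - 8y5

Subject to:
  2y1 + 4y2 + 2y3 + 4y4 + 5y5 ≥ 11
  2y1 + 4y2 + y3 + 4y4 + y5 ≥ 7
  y1, y2, y3, y4, y5 ≥ 0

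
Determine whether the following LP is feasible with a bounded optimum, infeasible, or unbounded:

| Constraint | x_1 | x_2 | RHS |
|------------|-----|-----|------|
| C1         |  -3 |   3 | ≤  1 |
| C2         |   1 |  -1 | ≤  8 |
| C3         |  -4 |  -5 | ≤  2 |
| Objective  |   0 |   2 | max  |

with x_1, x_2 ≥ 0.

Unbounded (objective can increase without bound)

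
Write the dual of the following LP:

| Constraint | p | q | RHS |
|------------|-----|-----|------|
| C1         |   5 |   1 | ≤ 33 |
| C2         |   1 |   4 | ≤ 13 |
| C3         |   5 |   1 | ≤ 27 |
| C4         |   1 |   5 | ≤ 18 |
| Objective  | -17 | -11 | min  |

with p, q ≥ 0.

Primal min cᵀx s.t. Ax ≤ b, x ≥ 0  →  Dual max −bᵀy s.t. Aᵀy ≥ −c, y ≥ 0.

Maximize: z = -33y1 - 13y2 - 27y3 - 18y4

Subject to:
  5y1 + y2 + 5y3 + y4 ≥ 17
  y1 + 4y2 + y3 + 5y4 ≥ 11
  y1, y2, y3, y4 ≥ 0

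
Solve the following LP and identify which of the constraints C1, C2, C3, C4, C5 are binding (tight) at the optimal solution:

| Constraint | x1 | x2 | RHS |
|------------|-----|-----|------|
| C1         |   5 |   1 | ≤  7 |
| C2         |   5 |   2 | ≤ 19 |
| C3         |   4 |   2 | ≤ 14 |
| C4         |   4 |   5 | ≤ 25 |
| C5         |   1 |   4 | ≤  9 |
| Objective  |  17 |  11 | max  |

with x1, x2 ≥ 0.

At x1 = 1, x2 = 2, compute slack b - a·x for each constraint:
  C1: 7 − 7 = 0  (binding)
  C2: 19 − 9 = 10  (slack)
  C3: 14 − 8 = 6  (slack)
  C4: 25 − 14 = 11  (slack)
  C5: 9 − 9 = 0  (binding)

Optimal: x1 = 1, x2 = 2
Binding: C1, C5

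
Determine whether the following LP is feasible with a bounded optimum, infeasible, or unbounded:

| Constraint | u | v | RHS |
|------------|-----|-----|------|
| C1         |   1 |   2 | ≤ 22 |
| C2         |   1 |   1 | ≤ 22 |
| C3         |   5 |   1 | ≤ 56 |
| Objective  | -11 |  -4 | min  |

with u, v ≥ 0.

Feasible with a bounded optimal solution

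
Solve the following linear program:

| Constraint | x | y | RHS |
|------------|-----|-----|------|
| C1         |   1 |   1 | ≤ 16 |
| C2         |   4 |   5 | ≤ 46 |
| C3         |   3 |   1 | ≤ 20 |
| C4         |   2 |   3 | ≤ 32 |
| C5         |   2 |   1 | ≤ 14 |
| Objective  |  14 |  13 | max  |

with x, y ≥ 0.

Evaluate the objective at each vertex of the feasible region:
  z(0, 0) = 0
  z(6.667, 0) = 93.33
  z(6, 2) = 110
  z(4, 6) = 134  ←
  z(0, 9.2) = 119.6
The maximum is at x = 4, y = 6.

x = 4, y = 6, z = 134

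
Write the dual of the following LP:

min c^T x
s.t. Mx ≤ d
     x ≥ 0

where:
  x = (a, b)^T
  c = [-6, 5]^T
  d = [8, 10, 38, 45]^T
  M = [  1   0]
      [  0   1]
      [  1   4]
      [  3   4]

Primal min cᵀx s.t. Ax ≤ b, x ≥ 0  →  Dual max −bᵀy s.t. Aᵀy ≥ −c, y ≥ 0.

Maximize: z = -8y1 - 10y2 - 38y3 - 45y4

Subject to:
  y1 + y3 + 3y4 ≥ 6
  y2 + 4y3 + 4y4 ≥ -5
  y1, y2, y3, y4 ≥ 0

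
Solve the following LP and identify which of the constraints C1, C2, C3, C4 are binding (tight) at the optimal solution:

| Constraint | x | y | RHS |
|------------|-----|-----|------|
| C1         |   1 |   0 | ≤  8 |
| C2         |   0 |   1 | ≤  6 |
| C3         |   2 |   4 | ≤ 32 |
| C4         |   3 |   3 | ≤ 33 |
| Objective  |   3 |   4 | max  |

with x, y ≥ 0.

At x = 6, y = 5, compute slack b - a·x for each constraint:
  C1: 8 − 6 = 2  (slack)
  C2: 6 − 5 = 1  (slack)
  C3: 32 − 32 = 0  (binding)
  C4: 33 − 33 = 0  (binding)

Optimal: x = 6, y = 5
Binding: C3, C4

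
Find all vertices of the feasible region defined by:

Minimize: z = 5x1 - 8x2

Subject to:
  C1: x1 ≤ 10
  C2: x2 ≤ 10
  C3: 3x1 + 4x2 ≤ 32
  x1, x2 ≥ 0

(0, 0), (10, 0), (10, 0.5), (0, 8)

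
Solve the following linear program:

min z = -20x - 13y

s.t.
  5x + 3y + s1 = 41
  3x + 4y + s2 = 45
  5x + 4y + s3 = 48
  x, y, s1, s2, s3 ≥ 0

Evaluate the objective at each vertex of the feasible region:
  z(0, 0) = 0
  z(8.2, 0) = -164
  z(4, 7) = -171  ←
  z(1.5, 10.12) = -161.6
  z(0, 11.25) = -146.2
The minimum is at x = 4, y = 7.

x = 4, y = 7, z = -171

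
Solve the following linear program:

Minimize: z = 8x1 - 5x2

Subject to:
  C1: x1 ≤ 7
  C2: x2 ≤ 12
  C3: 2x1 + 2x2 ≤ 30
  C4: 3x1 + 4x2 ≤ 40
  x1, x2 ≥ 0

Evaluate the objective at each vertex of the feasible region:
  z(0, 0) = 0
  z(7, 0) = 56
  z(7, 4.75) = 32.25
  z(0, 10) = -50  ←
The minimum is at x1 = 0, x2 = 10.

x1 = 0, x2 = 10, z = -50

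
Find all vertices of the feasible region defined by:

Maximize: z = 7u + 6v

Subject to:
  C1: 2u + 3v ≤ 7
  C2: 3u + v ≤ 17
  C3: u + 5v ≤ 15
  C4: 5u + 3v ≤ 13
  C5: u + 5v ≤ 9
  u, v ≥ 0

(0, 0), (2.6, 0), (2, 1), (1.143, 1.571), (0, 1.8)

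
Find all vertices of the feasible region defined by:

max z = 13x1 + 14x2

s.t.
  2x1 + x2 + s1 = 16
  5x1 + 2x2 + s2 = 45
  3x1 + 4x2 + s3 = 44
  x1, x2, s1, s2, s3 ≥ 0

(0, 0), (8, 0), (4, 8), (0, 11)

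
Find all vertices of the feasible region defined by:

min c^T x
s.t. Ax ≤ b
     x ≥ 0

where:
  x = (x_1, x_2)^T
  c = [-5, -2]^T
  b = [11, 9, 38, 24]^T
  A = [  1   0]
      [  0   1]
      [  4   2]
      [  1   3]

(0, 0), (9.5, 0), (6.6, 5.8), (0, 8)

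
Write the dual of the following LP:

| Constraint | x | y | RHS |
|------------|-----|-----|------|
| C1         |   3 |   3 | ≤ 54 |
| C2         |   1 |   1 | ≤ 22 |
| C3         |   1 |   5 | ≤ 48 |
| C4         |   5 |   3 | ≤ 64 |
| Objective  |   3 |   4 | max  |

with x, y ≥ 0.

Primal max cᵀx s.t. Ax ≤ b, x ≥ 0  →  Dual min bᵀy s.t. Aᵀy ≥ c, y ≥ 0.

Minimize: z = 54y1 + 22y2 + 48y3 + 64y4

Subject to:
  3y1 + y2 + y3 + 5y4 ≥ 3
  3y1 + y2 + 5y3 + 3y4 ≥ 4
  y1, y2, y3, y4 ≥ 0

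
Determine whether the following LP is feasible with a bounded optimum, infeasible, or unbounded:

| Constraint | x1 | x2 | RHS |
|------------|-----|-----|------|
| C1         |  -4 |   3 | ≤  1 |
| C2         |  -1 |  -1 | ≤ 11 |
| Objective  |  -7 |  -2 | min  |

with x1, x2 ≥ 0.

Unbounded (objective can decrease without bound)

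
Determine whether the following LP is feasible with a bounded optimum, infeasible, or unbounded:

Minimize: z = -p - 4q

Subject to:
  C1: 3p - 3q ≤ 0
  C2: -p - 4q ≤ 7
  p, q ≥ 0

Unbounded (objective can decrease without bound)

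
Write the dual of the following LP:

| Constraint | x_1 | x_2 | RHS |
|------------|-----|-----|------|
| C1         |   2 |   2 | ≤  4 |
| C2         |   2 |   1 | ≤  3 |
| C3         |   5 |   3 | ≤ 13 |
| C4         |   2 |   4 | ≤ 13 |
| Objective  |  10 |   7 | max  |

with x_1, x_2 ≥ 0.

Primal max cᵀx s.t. Ax ≤ b, x ≥ 0  →  Dual min bᵀy s.t. Aᵀy ≥ c, y ≥ 0.

Minimize: z = 4y1 + 3y2 + 13y3 + 13y4

Subject to:
  2y1 + 2y2 + 5y3 + 2y4 ≥ 10
  2y1 + y2 + 3y3 + 4y4 ≥ 7
  y1, y2, y3, y4 ≥ 0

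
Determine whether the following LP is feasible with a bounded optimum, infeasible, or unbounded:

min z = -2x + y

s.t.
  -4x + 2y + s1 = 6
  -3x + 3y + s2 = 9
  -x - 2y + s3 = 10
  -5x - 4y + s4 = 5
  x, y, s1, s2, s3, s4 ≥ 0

Unbounded (objective can decrease without bound)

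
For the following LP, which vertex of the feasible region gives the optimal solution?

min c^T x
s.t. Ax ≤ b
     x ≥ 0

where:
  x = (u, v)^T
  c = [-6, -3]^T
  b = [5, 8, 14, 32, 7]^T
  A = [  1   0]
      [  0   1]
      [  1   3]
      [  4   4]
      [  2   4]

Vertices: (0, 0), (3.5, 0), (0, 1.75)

Evaluate the objective at each vertex of the feasible region:
  z(0, 0) = 0
  z(3.5, 0) = -21  ←
  z(0, 1.75) = -5.25
The minimum is at u = 3.5, v = 0.

(3.5, 0)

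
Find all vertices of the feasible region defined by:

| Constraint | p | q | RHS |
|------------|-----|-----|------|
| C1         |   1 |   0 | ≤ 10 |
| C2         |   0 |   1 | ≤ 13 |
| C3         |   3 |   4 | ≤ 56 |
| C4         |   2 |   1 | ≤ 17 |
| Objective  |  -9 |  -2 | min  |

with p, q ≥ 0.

(0, 0), (8.5, 0), (2.4, 12.2), (1.333, 13), (0, 13)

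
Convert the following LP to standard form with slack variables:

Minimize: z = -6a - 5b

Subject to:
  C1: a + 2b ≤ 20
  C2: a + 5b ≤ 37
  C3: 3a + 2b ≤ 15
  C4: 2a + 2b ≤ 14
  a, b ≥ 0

min z = -6a - 5b

s.t.
  a + 2b + s1 = 20
  a + 5b + s2 = 37
  3a + 2b + s3 = 15
  2a + 2b + s4 = 14
  a, b, s1, s2, s3, s4 ≥ 0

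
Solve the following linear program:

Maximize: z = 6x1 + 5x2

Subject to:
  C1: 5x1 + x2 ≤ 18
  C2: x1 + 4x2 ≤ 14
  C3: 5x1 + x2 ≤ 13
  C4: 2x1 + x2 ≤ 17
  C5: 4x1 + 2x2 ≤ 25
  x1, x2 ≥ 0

Evaluate the objective at each vertex of the feasible region:
  z(0, 0) = 0
  z(2.6, 0) = 15.6
  z(2, 3) = 27  ←
  z(0, 3.5) = 17.5
The maximum is at x1 = 2, x2 = 3.

x1 = 2, x2 = 3, z = 27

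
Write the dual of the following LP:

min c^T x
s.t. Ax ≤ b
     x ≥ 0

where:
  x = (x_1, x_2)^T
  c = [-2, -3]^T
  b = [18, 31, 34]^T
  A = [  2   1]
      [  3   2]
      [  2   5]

Primal min cᵀx s.t. Ax ≤ b, x ≥ 0  →  Dual max −bᵀy s.t. Aᵀy ≥ −c, y ≥ 0.

Maximize: z = -18y1 - 31y2 - 34y3

Subject to:
  2y1 + 3y2 + 2y3 ≥ 2
  y1 + 2y2 + 5y3 ≥ 3
  y1, y2, y3 ≥ 0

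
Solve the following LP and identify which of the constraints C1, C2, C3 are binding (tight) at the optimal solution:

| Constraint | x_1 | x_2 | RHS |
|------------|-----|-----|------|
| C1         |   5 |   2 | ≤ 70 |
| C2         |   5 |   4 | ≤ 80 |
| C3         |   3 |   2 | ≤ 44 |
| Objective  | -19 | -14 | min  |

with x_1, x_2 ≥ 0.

At x_1 = 8, x_2 = 10, compute slack b - a·x for each constraint:
  C1: 70 − 60 = 10  (slack)
  C2: 80 − 80 = 0  (binding)
  C3: 44 − 44 = 0  (binding)

Optimal: x_1 = 8, x_2 = 10
Binding: C2, C3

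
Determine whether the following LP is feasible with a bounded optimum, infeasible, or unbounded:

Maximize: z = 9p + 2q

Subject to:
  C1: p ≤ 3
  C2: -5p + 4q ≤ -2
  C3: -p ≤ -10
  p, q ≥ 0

Infeasible (no feasible solution exists)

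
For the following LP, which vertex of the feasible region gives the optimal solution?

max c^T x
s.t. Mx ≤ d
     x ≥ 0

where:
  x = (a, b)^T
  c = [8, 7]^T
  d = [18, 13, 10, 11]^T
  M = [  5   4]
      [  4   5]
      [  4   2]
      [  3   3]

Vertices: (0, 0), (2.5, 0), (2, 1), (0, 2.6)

Evaluate the objective at each vertex of the feasible region:
  z(0, 0) = 0
  z(2.5, 0) = 20
  z(2, 1) = 23  ←
  z(0, 2.6) = 18.2
The maximum is at a = 2, b = 1.

(2, 1)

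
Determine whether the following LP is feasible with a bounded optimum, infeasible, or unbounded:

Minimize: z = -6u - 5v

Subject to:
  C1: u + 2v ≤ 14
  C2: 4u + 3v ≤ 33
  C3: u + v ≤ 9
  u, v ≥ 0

Feasible with a bounded optimal solution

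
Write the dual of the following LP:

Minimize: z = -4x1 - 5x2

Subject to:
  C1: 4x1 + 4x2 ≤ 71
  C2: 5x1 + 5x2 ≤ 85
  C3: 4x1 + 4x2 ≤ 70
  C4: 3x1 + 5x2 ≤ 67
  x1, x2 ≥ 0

Primal min cᵀx s.t. Ax ≤ b, x ≥ 0  →  Dual max −bᵀy s.t. Aᵀy ≥ −c, y ≥ 0.

Maximize: z = -71y1 - 85y2 - 70y3 - 67y4

Subject to:
  4y1 + 5y2 + 4y3 + 3y4 ≥ 4
  4y1 + 5y2 + 4y3 + 5y4 ≥ 5
  y1, y2, y3, y4 ≥ 0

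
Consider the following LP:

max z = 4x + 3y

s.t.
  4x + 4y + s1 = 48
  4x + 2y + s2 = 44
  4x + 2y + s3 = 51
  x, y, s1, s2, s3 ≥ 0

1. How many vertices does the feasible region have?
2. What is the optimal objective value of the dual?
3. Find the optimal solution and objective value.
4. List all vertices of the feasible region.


1. 4
2. 46
3. x = 10, y = 2, z = 46
4. (0, 0), (11, 0), (10, 2), (0, 12)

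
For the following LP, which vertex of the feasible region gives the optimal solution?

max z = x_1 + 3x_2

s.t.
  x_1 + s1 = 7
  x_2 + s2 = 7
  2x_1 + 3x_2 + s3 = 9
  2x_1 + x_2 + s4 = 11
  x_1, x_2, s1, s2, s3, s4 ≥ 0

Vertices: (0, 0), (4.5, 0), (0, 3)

Evaluate the objective at each vertex of the feasible region:
  z(0, 0) = 0
  z(4.5, 0) = 4.5
  z(0, 3) = 9  ←
The maximum is at x_1 = 0, x_2 = 3.

(0, 3)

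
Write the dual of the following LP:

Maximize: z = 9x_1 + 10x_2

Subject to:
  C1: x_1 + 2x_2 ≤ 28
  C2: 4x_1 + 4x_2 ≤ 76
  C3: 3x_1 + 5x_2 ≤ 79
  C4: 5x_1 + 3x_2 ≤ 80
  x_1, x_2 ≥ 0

Primal max cᵀx s.t. Ax ≤ b, x ≥ 0  →  Dual min bᵀy s.t. Aᵀy ≥ c, y ≥ 0.

Minimize: z = 28y1 + 76y2 + 79y3 + 80y4

Subject to:
  y1 + 4y2 + 3y3 + 5y4 ≥ 9
  2y1 + 4y2 + 5y3 + 3y4 ≥ 10
  y1, y2, y3, y4 ≥ 0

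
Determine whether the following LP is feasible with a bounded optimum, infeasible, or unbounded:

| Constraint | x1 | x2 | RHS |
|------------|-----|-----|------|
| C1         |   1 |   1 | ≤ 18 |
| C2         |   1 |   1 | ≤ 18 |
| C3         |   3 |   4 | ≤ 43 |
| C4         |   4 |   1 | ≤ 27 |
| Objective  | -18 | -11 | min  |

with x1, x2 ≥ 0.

Feasible with a bounded optimal solution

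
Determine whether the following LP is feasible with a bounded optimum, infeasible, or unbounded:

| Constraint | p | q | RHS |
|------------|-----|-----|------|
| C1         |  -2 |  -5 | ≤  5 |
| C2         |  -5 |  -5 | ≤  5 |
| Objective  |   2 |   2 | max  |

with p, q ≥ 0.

Unbounded (objective can increase without bound)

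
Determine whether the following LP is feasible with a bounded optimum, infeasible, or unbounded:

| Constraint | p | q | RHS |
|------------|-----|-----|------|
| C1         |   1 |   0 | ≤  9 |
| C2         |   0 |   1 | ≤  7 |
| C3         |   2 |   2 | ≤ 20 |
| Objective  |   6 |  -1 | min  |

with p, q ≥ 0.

Feasible with a bounded optimal solution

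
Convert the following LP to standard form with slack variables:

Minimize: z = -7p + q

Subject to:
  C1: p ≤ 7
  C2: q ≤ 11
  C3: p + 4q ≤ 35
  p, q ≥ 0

min z = -7p + q

s.t.
  p + s1 = 7
  q + s2 = 11
  p + 4q + s3 = 35
  p, q, s1, s2, s3 ≥ 0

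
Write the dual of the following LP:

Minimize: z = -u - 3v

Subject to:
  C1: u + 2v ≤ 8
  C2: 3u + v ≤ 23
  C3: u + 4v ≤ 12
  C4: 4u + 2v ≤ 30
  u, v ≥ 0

Primal min cᵀx s.t. Ax ≤ b, x ≥ 0  →  Dual max −bᵀy s.t. Aᵀy ≥ −c, y ≥ 0.

Maximize: z = -8y1 - 23y2 - 12y3 - 30y4

Subject to:
  y1 + 3y2 + y3 + 4y4 ≥ 1
  2y1 + y2 + 4y3 + 2y4 ≥ 3
  y1, y2, y3, y4 ≥ 0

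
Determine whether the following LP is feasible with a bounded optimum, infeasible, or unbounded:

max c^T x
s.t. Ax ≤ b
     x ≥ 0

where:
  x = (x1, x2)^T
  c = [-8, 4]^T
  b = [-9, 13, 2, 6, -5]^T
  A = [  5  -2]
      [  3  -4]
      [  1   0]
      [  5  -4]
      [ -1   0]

Infeasible (no feasible solution exists)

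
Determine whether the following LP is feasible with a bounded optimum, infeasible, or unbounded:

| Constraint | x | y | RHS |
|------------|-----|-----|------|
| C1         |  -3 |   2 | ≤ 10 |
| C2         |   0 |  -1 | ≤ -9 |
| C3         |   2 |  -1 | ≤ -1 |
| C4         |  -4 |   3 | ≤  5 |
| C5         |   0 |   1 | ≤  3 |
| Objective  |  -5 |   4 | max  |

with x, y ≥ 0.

Infeasible (no feasible solution exists)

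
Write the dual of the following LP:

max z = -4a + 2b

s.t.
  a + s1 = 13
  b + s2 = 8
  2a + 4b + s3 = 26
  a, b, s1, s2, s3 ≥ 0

Primal max cᵀx s.t. Ax ≤ b, x ≥ 0  →  Dual min bᵀy s.t. Aᵀy ≥ c, y ≥ 0.

Minimize: z = 13y1 + 8y2 + 26y3

Subject to:
  y1 + 2y3 ≥ -4
  y2 + 4y3 ≥ 2
  y1, y2, y3 ≥ 0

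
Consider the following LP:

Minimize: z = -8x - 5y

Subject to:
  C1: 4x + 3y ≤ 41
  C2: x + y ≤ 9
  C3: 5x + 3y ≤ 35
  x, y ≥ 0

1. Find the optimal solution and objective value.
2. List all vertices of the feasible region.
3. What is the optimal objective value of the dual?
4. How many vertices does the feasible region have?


1. x = 4, y = 5, z = -57
2. (0, 0), (7, 0), (4, 5), (0, 9)
3. -57
4. 4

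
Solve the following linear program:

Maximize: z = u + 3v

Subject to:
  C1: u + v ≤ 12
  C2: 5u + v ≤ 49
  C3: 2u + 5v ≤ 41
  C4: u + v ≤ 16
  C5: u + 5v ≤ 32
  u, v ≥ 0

Evaluate the objective at each vertex of the feasible region:
  z(0, 0) = 0
  z(9.8, 0) = 9.8
  z(9.25, 2.75) = 17.5
  z(7, 5) = 22  ←
  z(0, 6.4) = 19.2
The maximum is at u = 7, v = 5.

u = 7, v = 5, z = 22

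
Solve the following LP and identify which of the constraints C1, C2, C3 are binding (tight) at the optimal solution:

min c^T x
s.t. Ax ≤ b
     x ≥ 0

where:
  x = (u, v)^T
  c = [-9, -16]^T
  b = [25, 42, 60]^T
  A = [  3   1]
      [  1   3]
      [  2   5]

At u = 5, v = 10, compute slack b - a·x for each constraint:
  C1: 25 − 25 = 0  (binding)
  C2: 42 − 35 = 7  (slack)
  C3: 60 − 60 = 0  (binding)

Optimal: u = 5, v = 10
Binding: C1, C3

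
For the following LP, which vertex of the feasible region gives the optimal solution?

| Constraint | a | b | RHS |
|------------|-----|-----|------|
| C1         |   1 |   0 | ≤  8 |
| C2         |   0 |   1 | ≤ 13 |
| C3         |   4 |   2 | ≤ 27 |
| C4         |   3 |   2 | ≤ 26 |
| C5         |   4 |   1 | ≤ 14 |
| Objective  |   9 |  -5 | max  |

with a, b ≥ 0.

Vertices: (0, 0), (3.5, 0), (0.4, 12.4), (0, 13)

Evaluate the objective at each vertex of the feasible region:
  z(0, 0) = 0
  z(3.5, 0) = 31.5  ←
  z(0.4, 12.4) = -58.4
  z(0, 13) = -65
The maximum is at a = 3.5, b = 0.

(3.5, 0)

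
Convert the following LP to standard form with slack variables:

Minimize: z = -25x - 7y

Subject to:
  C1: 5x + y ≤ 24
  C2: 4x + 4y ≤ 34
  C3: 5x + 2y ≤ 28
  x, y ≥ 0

min z = -25x - 7y

s.t.
  5x + y + s1 = 24
  4x + 4y + s2 = 34
  5x + 2y + s3 = 28
  x, y, s1, s2, s3 ≥ 0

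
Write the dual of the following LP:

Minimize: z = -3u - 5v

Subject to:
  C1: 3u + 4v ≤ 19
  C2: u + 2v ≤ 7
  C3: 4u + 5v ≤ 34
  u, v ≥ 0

Primal min cᵀx s.t. Ax ≤ b, x ≥ 0  →  Dual max −bᵀy s.t. Aᵀy ≥ −c, y ≥ 0.

Maximize: z = -19y1 - 7y2 - 34y3

Subject to:
  3y1 + y2 + 4y3 ≥ 3
  4y1 + 2y2 + 5y3 ≥ 5
  y1, y2, y3 ≥ 0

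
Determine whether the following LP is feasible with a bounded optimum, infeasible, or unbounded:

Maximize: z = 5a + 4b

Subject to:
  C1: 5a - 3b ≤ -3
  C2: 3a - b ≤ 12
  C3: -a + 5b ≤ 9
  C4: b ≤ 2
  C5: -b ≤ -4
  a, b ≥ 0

Infeasible (no feasible solution exists)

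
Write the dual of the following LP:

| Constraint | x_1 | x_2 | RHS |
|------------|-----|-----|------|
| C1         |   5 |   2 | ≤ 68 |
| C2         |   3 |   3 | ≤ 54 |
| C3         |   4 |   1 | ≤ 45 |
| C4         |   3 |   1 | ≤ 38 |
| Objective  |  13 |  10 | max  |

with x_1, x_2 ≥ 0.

Primal max cᵀx s.t. Ax ≤ b, x ≥ 0  →  Dual min bᵀy s.t. Aᵀy ≥ c, y ≥ 0.

Minimize: z = 68y1 + 54y2 + 45y3 + 38y4

Subject to:
  5y1 + 3y2 + 4y3 + 3y4 ≥ 13
  2y1 + 3y2 + y3 + y4 ≥ 10
  y1, y2, y3, y4 ≥ 0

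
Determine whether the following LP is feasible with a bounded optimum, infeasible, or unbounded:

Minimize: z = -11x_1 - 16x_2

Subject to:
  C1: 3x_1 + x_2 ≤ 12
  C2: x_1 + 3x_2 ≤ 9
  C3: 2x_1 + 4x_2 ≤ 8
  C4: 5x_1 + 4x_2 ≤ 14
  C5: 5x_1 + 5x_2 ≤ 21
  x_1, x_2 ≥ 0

Feasible with a bounded optimal solution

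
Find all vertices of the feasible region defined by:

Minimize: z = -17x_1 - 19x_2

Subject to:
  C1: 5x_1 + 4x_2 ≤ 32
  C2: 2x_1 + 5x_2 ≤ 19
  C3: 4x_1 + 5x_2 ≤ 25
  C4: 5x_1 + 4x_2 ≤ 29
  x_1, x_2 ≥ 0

(0, 0), (5.8, 0), (5, 1), (3, 2.6), (0, 3.8)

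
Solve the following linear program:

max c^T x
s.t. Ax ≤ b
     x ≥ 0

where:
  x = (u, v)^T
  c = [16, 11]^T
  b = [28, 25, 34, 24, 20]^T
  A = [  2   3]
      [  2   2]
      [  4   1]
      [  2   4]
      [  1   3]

Evaluate the objective at each vertex of the feasible region:
  z(0, 0) = 0
  z(8.5, 0) = 136
  z(8, 2) = 150  ←
  z(0, 6) = 66
The maximum is at u = 8, v = 2.

u = 8, v = 2, z = 150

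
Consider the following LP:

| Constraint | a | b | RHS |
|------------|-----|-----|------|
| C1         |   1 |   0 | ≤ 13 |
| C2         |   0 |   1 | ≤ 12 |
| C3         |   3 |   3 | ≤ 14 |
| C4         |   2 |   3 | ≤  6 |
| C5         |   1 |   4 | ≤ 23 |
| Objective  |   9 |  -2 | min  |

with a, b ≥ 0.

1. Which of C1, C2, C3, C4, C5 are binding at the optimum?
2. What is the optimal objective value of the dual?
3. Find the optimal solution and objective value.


1. C4
2. -4
3. a = 0, b = 2, z = -4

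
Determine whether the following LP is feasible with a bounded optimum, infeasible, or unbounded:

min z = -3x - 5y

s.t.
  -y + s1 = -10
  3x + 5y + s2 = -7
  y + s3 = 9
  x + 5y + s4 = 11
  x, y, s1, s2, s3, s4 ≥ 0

Infeasible (no feasible solution exists)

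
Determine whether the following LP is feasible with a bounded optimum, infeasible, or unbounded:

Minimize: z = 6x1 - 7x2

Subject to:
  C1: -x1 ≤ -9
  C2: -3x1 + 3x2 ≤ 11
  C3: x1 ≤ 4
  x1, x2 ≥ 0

Infeasible (no feasible solution exists)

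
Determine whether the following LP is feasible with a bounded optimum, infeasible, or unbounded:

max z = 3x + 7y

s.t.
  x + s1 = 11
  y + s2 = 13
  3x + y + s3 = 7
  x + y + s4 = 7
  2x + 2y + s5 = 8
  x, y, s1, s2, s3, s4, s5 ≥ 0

Feasible with a bounded optimal solution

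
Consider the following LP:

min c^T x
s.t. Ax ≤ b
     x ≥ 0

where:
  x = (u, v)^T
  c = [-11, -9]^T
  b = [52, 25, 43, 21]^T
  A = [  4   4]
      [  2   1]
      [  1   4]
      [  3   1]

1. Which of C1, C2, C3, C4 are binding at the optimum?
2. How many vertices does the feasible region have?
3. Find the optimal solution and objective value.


1. C1, C4
2. 5
3. u = 4, v = 9, z = -125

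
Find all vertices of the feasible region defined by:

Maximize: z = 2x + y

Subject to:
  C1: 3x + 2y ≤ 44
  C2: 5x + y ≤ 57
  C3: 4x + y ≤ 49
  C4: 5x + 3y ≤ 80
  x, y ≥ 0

(0, 0), (11.4, 0), (10, 7), (0, 22)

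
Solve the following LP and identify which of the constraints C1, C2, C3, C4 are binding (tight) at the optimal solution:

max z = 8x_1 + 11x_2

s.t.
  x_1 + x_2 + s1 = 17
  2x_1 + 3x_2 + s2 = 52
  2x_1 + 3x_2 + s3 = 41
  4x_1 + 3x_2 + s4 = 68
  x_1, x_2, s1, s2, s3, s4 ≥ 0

At x_1 = 10, x_2 = 7, compute slack b - a·x for each constraint:
  C1: 17 − 17 = 0  (binding)
  C2: 52 − 41 = 11  (slack)
  C3: 41 − 41 = 0  (binding)
  C4: 68 − 61 = 7  (slack)

Optimal: x_1 = 10, x_2 = 7
Binding: C1, C3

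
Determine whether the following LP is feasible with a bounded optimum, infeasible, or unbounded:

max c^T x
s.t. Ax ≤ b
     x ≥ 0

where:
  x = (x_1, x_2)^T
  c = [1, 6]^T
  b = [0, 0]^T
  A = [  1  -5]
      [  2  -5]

Unbounded (objective can increase without bound)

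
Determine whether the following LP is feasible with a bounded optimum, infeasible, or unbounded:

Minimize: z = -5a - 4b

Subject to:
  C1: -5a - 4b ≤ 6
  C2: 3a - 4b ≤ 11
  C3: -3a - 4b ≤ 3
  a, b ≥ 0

Unbounded (objective can decrease without bound)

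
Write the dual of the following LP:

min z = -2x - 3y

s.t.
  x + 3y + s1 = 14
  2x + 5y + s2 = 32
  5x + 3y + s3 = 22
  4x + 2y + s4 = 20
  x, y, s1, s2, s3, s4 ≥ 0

Primal min cᵀx s.t. Ax ≤ b, x ≥ 0  →  Dual max −bᵀy s.t. Aᵀy ≥ −c, y ≥ 0.

Maximize: z = -14y1 - 32y2 - 22y3 - 20y4

Subject to:
  y1 + 2y2 + 5y3 + 4y4 ≥ 2
  3y1 + 5y2 + 3y3 + 2y4 ≥ 3
  y1, y2, y3, y4 ≥ 0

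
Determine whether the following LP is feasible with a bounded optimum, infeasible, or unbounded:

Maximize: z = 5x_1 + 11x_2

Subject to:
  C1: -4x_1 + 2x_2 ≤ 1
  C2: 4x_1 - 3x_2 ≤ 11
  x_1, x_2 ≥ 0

Unbounded (objective can increase without bound)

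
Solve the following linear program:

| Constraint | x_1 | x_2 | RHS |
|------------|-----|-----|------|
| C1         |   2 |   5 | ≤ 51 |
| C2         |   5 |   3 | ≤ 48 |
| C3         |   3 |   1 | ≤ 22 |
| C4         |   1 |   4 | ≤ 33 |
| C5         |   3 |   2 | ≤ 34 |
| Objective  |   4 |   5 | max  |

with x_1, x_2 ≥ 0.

Evaluate the objective at each vertex of the feasible region:
  z(0, 0) = 0
  z(7.333, 0) = 29.33
  z(5, 7) = 55  ←
  z(0, 8.25) = 41.25
The maximum is at x_1 = 5, x_2 = 7.

x_1 = 5, x_2 = 7, z = 55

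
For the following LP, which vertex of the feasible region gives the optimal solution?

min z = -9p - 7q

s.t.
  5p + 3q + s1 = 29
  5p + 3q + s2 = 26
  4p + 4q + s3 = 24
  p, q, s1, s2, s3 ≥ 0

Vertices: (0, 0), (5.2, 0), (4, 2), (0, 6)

Evaluate the objective at each vertex of the feasible region:
  z(0, 0) = 0
  z(5.2, 0) = -46.8
  z(4, 2) = -50  ←
  z(0, 6) = -42
The minimum is at p = 4, q = 2.

(4, 2)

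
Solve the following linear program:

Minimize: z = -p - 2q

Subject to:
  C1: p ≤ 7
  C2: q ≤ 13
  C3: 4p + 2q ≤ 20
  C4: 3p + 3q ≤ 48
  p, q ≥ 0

Evaluate the objective at each vertex of the feasible region:
  z(0, 0) = 0
  z(5, 0) = -5
  z(0, 10) = -20  ←
The minimum is at p = 0, q = 10.

p = 0, q = 10, z = -20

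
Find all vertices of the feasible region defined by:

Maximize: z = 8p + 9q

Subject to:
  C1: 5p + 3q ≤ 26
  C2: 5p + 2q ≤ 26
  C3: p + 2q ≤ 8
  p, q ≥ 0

(0, 0), (5.2, 0), (4, 2), (0, 4)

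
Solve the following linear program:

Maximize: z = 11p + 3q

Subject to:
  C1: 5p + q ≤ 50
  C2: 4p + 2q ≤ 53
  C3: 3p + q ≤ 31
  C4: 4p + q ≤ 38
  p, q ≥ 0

Evaluate the objective at each vertex of the feasible region:
  z(0, 0) = 0
  z(9.5, 0) = 104.5
  z(7, 10) = 107  ←
  z(4.5, 17.5) = 102
  z(0, 26.5) = 79.5
The maximum is at p = 7, q = 10.

p = 7, q = 10, z = 107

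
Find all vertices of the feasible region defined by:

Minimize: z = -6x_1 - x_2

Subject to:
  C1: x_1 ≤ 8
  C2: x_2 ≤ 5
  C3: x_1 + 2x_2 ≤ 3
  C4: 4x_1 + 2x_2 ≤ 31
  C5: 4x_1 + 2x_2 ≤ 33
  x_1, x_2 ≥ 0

(0, 0), (3, 0), (0, 1.5)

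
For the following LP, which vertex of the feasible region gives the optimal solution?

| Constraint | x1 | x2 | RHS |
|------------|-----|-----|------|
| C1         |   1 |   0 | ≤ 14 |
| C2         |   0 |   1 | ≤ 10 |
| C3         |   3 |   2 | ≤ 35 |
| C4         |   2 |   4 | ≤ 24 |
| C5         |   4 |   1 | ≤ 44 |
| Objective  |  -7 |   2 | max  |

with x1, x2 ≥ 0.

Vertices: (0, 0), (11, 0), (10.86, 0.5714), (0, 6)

Evaluate the objective at each vertex of the feasible region:
  z(0, 0) = 0
  z(11, 0) = -77
  z(10.86, 0.5714) = -74.86
  z(0, 6) = 12  ←
The maximum is at x1 = 0, x2 = 6.

(0, 6)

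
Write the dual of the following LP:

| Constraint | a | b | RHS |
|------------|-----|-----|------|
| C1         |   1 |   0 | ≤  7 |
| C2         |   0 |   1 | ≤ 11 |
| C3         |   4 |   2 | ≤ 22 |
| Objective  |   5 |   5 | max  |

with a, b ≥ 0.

Primal max cᵀx s.t. Ax ≤ b, x ≥ 0  →  Dual min bᵀy s.t. Aᵀy ≥ c, y ≥ 0.

Minimize: z = 7y1 + 11y2 + 22y3

Subject to:
  y1 + 4y3 ≥ 5
  y2 + 2y3 ≥ 5
  y1, y2, y3 ≥ 0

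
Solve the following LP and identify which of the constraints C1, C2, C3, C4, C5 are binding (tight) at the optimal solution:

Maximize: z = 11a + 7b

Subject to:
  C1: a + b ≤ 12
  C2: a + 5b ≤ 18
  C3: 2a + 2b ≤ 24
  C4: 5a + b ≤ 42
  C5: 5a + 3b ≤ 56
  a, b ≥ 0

At a = 8, b = 2, compute slack b - a·x for each constraint:
  C1: 12 − 10 = 2  (slack)
  C2: 18 − 18 = 0  (binding)
  C3: 24 − 20 = 4  (slack)
  C4: 42 − 42 = 0  (binding)
  C5: 56 − 46 = 10  (slack)

Optimal: a = 8, b = 2
Binding: C2, C4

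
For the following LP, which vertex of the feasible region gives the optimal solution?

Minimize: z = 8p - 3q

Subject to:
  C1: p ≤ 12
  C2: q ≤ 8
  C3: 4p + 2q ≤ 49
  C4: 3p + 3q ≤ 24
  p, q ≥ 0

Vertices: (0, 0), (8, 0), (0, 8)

Evaluate the objective at each vertex of the feasible region:
  z(0, 0) = 0
  z(8, 0) = 64
  z(0, 8) = -24  ←
The minimum is at p = 0, q = 8.

(0, 8)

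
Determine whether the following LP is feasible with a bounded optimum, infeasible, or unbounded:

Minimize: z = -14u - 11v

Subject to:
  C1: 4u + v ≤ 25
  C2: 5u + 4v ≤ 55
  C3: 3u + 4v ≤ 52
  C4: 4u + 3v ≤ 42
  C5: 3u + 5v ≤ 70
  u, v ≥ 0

Feasible with a bounded optimal solution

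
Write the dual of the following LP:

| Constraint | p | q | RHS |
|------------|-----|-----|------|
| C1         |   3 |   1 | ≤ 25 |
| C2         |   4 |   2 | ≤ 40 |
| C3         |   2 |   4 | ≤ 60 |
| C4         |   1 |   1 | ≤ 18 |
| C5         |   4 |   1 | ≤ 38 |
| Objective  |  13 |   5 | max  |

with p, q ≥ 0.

Primal max cᵀx s.t. Ax ≤ b, x ≥ 0  →  Dual min bᵀy s.t. Aᵀy ≥ c, y ≥ 0.

Minimize: z = 25y1 + 40y2 + 60y3 + 18y4 + 38y5

Subject to:
  3y1 + 4y2 + 2y3 + y4 + 4y5 ≥ 13
  y1 + 2y2 + 4y3 + y4 + y5 ≥ 5
  y1, y2, y3, y4, y5 ≥ 0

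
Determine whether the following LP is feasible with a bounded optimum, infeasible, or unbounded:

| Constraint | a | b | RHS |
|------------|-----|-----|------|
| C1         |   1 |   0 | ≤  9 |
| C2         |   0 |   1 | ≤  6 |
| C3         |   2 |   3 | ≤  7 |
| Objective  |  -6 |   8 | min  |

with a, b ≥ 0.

Feasible with a bounded optimal solution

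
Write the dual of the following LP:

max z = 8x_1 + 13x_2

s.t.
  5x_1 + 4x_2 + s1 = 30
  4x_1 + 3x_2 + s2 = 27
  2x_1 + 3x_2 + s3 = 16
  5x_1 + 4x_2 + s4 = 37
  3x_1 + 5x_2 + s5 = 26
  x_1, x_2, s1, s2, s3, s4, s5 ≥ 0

Primal max cᵀx s.t. Ax ≤ b, x ≥ 0  →  Dual min bᵀy s.t. Aᵀy ≥ c, y ≥ 0.

Minimize: z = 30y1 + 27y2 + 16y3 + 37y4 + 26y5

Subject to:
  5y1 + 4y2 + 2y3 + 5y4 + 3y5 ≥ 8
  4y1 + 3y2 + 3y3 + 4y4 + 5y5 ≥ 13
  y1, y2, y3, y4, y5 ≥ 0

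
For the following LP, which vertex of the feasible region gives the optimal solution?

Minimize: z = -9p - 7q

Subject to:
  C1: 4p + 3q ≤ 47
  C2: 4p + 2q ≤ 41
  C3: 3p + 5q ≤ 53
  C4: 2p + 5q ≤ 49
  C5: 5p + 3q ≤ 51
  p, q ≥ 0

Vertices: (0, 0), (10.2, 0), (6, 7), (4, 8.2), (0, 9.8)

Evaluate the objective at each vertex of the feasible region:
  z(0, 0) = 0
  z(10.2, 0) = -91.8
  z(6, 7) = -103  ←
  z(4, 8.2) = -93.4
  z(0, 9.8) = -68.6
The minimum is at p = 6, q = 7.

(6, 7)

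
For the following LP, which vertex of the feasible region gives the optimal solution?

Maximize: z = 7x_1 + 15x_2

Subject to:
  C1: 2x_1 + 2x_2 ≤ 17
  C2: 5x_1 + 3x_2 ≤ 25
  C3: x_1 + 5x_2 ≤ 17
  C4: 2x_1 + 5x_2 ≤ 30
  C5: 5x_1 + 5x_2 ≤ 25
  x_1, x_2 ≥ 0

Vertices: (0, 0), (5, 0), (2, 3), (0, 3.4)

Evaluate the objective at each vertex of the feasible region:
  z(0, 0) = 0
  z(5, 0) = 35
  z(2, 3) = 59  ←
  z(0, 3.4) = 51
The maximum is at x_1 = 2, x_2 = 3.

(2, 3)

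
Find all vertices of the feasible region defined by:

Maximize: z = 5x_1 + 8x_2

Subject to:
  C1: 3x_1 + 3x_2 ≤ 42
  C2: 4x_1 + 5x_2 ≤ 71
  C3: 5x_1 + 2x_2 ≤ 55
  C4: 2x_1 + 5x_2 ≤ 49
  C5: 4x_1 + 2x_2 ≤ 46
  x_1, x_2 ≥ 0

(0, 0), (11, 0), (9, 5), (7, 7), (0, 9.8)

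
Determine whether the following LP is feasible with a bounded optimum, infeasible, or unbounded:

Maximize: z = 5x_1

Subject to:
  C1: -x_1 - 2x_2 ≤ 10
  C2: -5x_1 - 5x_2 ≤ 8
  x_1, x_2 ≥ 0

Unbounded (objective can increase without bound)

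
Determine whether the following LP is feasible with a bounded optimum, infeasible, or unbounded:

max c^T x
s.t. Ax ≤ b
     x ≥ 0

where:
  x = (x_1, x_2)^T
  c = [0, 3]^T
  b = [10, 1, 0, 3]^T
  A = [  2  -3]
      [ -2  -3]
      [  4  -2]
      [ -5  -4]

Unbounded (objective can increase without bound)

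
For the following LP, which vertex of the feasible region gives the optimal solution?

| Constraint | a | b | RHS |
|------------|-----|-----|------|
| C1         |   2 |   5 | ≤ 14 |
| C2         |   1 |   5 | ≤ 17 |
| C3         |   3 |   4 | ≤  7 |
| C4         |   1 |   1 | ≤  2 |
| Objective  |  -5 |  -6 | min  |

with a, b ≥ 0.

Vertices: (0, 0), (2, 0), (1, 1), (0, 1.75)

Evaluate the objective at each vertex of the feasible region:
  z(0, 0) = 0
  z(2, 0) = -10
  z(1, 1) = -11  ←
  z(0, 1.75) = -10.5
The minimum is at a = 1, b = 1.

(1, 1)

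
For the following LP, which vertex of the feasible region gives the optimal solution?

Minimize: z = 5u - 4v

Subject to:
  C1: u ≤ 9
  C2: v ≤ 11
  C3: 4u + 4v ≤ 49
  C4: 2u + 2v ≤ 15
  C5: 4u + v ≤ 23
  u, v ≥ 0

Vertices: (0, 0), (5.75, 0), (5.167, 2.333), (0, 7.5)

Evaluate the objective at each vertex of the feasible region:
  z(0, 0) = 0
  z(5.75, 0) = 28.75
  z(5.167, 2.333) = 16.5
  z(0, 7.5) = -30  ←
The minimum is at u = 0, v = 7.5.

(0, 7.5)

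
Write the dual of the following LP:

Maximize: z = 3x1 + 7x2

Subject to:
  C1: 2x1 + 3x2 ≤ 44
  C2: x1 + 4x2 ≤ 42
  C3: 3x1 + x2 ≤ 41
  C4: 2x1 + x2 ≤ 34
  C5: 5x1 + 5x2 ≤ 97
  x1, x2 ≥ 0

Primal max cᵀx s.t. Ax ≤ b, x ≥ 0  →  Dual min bᵀy s.t. Aᵀy ≥ c, y ≥ 0.

Minimize: z = 44y1 + 42y2 + 41y3 + 34y4 + 97y5

Subject to:
  2y1 + y2 + 3y3 + 2y4 + 5y5 ≥ 3
  3y1 + 4y2 + y3 + y4 + 5y5 ≥ 7
  y1, y2, y3, y4, y5 ≥ 0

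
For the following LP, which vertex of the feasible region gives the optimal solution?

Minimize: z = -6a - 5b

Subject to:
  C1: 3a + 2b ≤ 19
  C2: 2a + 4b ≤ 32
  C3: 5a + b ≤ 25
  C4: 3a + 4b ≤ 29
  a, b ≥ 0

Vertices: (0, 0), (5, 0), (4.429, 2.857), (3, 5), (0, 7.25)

Evaluate the objective at each vertex of the feasible region:
  z(0, 0) = 0
  z(5, 0) = -30
  z(4.429, 2.857) = -40.86
  z(3, 5) = -43  ←
  z(0, 7.25) = -36.25
The minimum is at a = 3, b = 5.

(3, 5)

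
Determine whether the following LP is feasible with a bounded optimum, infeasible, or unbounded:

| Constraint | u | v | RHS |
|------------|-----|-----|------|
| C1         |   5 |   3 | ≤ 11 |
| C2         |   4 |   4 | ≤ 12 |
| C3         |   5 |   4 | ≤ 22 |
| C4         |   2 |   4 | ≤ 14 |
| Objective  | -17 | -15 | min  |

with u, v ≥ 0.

Feasible with a bounded optimal solution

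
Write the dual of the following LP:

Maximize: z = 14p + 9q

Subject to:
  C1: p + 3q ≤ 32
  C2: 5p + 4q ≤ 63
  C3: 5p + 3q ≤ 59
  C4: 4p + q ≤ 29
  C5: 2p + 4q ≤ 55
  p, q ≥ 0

Primal max cᵀx s.t. Ax ≤ b, x ≥ 0  →  Dual min bᵀy s.t. Aᵀy ≥ c, y ≥ 0.

Minimize: z = 32y1 + 63y2 + 59y3 + 29y4 + 55y5

Subject to:
  y1 + 5y2 + 5y3 + 4y4 + 2y5 ≥ 14
  3y1 + 4y2 + 3y3 + y4 + 4y5 ≥ 9
  y1, y2, y3, y4, y5 ≥ 0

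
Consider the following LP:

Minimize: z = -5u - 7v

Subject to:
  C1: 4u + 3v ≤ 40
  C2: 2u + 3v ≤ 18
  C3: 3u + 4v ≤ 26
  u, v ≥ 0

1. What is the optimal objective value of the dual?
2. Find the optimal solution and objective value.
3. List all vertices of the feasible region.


1. -44
2. u = 6, v = 2, z = -44
3. (0, 0), (8.667, 0), (6, 2), (0, 6)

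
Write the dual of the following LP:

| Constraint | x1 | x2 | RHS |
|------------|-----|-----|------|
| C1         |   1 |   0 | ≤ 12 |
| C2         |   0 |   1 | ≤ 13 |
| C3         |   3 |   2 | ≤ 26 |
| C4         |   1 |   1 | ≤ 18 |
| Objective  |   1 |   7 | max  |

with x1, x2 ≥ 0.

Primal max cᵀx s.t. Ax ≤ b, x ≥ 0  →  Dual min bᵀy s.t. Aᵀy ≥ c, y ≥ 0.

Minimize: z = 12y1 + 13y2 + 26y3 + 18y4

Subject to:
  y1 + 3y3 + y4 ≥ 1
  y2 + 2y3 + y4 ≥ 7
  y1, y2, y3, y4 ≥ 0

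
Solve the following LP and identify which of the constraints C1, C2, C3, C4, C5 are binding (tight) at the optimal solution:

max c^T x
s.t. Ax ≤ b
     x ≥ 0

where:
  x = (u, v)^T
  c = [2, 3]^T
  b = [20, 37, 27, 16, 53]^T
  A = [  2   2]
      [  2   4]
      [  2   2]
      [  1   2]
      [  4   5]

At u = 4, v = 6, compute slack b - a·x for each constraint:
  C1: 20 − 20 = 0  (binding)
  C2: 37 − 32 = 5  (slack)
  C3: 27 − 20 = 7  (slack)
  C4: 16 − 16 = 0  (binding)
  C5: 53 − 46 = 7  (slack)

Optimal: u = 4, v = 6
Binding: C1, C4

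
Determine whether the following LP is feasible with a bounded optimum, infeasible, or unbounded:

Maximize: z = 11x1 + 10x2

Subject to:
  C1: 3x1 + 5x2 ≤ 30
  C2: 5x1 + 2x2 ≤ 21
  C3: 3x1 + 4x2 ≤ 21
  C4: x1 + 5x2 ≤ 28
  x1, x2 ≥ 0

Feasible with a bounded optimal solution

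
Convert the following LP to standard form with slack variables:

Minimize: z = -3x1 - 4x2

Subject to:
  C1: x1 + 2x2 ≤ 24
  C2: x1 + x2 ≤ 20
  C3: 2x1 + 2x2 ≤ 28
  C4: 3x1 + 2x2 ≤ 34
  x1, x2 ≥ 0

min z = -3x1 - 4x2

s.t.
  x1 + 2x2 + s1 = 24
  x1 + x2 + s2 = 20
  2x1 + 2x2 + s3 = 28
  3x1 + 2x2 + s4 = 34
  x1, x2, s1, s2, s3, s4 ≥ 0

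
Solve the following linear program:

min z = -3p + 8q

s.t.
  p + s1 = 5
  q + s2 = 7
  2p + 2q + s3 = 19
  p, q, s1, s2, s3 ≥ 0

Evaluate the objective at each vertex of the feasible region:
  z(0, 0) = 0
  z(5, 0) = -15  ←
  z(5, 4.5) = 21
  z(2.5, 7) = 48.5
  z(0, 7) = 56
The minimum is at p = 5, q = 0.

p = 5, q = 0, z = -15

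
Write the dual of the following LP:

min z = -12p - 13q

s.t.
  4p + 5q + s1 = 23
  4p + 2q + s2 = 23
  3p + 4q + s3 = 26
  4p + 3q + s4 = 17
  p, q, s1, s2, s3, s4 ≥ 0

Primal min cᵀx s.t. Ax ≤ b, x ≥ 0  →  Dual max −bᵀy s.t. Aᵀy ≥ −c, y ≥ 0.

Maximize: z = -23y1 - 23y2 - 26y3 - 17y4

Subject to:
  4y1 + 4y2 + 3y3 + 4y4 ≥ 12
  5y1 + 2y2 + 4y3 + 3y4 ≥ 13
  y1, y2, y3, y4 ≥ 0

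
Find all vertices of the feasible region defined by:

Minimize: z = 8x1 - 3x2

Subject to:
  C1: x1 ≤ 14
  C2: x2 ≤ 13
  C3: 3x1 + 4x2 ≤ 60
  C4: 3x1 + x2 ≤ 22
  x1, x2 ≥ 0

(0, 0), (7.333, 0), (3.111, 12.67), (2.667, 13), (0, 13)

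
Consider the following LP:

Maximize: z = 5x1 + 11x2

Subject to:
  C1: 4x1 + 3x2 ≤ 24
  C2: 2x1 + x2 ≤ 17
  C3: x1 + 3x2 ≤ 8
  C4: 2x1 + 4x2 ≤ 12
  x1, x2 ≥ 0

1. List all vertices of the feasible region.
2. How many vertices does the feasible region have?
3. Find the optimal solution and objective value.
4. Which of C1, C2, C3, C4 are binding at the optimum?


1. (0, 0), (6, 0), (2, 2), (0, 2.667)
2. 4
3. x1 = 2, x2 = 2, z = 32
4. C3, C4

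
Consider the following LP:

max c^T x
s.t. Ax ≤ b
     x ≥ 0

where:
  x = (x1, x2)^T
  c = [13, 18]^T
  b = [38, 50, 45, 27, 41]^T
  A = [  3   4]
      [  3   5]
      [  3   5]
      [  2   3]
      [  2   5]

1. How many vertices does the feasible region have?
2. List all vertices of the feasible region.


1. 5
2. (0, 0), (12.67, 0), (6, 5), (3, 7), (0, 8.2)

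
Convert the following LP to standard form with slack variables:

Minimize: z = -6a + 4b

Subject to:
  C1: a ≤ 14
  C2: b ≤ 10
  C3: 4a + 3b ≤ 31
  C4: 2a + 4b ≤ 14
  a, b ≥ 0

min z = -6a + 4b

s.t.
  a + s1 = 14
  b + s2 = 10
  4a + 3b + s3 = 31
  2a + 4b + s4 = 14
  a, b, s1, s2, s3, s4 ≥ 0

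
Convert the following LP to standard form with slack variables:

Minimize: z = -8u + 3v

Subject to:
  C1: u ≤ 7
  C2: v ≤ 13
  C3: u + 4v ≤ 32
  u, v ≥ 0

min z = -8u + 3v

s.t.
  u + s1 = 7
  v + s2 = 13
  u + 4v + s3 = 32
  u, v, s1, s2, s3 ≥ 0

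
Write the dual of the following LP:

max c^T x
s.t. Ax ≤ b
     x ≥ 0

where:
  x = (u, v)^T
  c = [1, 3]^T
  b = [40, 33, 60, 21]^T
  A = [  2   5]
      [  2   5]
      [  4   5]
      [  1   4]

Primal max cᵀx s.t. Ax ≤ b, x ≥ 0  →  Dual min bᵀy s.t. Aᵀy ≥ c, y ≥ 0.

Minimize: z = 40y1 + 33y2 + 60y3 + 21y4

Subject to:
  2y1 + 2y2 + 4y3 + y4 ≥ 1
  5y1 + 5y2 + 5y3 + 4y4 ≥ 3
  y1, y2, y3, y4 ≥ 0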